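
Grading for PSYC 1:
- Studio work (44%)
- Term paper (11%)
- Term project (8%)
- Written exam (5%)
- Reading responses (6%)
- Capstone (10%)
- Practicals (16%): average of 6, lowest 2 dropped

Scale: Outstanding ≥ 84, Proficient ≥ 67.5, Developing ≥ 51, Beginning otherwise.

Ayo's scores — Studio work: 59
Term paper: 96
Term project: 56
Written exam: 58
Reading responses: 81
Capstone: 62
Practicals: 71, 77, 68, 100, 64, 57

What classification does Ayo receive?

Proficient

Practicals: drop 57, 64 → average of remaining 4 = 316/4 = 79
Weighted total:
  Studio work 59 × 0.44 = 25.96
  Term paper 96 × 0.11 = 10.56
  Term project 56 × 0.08 = 4.48
  Written exam 58 × 0.05 = 2.9
  Reading responses 81 × 0.06 = 4.86
  Capstone 62 × 0.1 = 6.2
  Practicals 79 × 0.16 = 12.64
Sum = 67.6
67.6 is ≥ 67.5 and < 84 → Proficient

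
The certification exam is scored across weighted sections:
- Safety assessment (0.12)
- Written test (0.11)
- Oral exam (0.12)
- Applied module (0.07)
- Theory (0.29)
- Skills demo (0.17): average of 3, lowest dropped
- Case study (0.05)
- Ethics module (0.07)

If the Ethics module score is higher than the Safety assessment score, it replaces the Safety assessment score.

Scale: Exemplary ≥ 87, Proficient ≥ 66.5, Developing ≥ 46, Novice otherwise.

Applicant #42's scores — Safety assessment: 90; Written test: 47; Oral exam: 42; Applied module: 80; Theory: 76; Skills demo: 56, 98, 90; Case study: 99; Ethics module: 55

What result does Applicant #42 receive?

Skills demo: drop 56 → average of remaining 2 = 188/2 = 94
Ethics module (55) ≤ Safety assessment (90), so Safety assessment stays at 90.
Weighted total:
  Safety assessment 90 × 0.12 = 10.8
  Written test 47 × 0.11 = 5.17
  Oral exam 42 × 0.12 = 5.04
  Applied module 80 × 0.07 = 5.6
  Theory 76 × 0.29 = 22.04
  Skills demo 94 × 0.17 = 15.98
  Case study 99 × 0.05 = 4.95
  Ethics module 55 × 0.07 = 3.85
Sum = 73.43
73.43 is ≥ 66.5 and < 87 → Proficient

Proficient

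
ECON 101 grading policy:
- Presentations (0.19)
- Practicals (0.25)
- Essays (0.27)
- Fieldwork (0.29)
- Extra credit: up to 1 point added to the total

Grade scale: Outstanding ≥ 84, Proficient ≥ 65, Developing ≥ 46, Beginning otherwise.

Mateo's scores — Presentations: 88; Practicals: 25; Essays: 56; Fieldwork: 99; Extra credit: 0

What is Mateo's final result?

Proficient

Weighted total:
  Presentations 88 × 0.19 = 16.72
  Practicals 25 × 0.25 = 6.25
  Essays 56 × 0.27 = 15.12
  Fieldwork 99 × 0.29 = 28.71
Sum = 66.8
Extra credit: 66.8 + 0 = 66.8
66.8 is ≥ 65 and < 84 → Proficient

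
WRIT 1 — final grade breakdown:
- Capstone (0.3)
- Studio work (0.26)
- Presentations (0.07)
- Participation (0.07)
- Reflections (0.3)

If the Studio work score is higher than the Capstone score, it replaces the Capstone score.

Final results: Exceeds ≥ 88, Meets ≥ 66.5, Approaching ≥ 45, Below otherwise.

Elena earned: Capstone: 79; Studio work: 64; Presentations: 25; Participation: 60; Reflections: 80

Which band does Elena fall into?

Studio work (64) ≤ Capstone (79), so Capstone stays at 79.
Weighted total:
  Capstone 79 × 0.3 = 23.7
  Studio work 64 × 0.26 = 16.64
  Presentations 25 × 0.07 = 1.75
  Participation 60 × 0.07 = 4.2
  Reflections 80 × 0.3 = 24
Sum = 70.29
70.29 is ≥ 66.5 and < 88 → Meets

Meets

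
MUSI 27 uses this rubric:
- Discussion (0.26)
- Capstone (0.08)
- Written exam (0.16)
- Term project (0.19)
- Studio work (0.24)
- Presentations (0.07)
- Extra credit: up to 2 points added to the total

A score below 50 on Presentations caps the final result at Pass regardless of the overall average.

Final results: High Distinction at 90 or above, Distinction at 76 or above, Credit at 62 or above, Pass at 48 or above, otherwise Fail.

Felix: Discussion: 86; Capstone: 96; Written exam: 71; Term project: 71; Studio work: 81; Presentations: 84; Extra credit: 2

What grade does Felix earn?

Distinction

Presentations score 84 ≥ 50: minimum met.
Weighted total:
  Discussion 86 × 0.26 = 22.36
  Capstone 96 × 0.08 = 7.68
  Written exam 71 × 0.16 = 11.36
  Term project 71 × 0.19 = 13.49
  Studio work 81 × 0.24 = 19.44
  Presentations 84 × 0.07 = 5.88
Sum = 80.21
Extra credit: 80.21 + 2 = 82.21
82.21 is ≥ 76 and < 90 → Distinction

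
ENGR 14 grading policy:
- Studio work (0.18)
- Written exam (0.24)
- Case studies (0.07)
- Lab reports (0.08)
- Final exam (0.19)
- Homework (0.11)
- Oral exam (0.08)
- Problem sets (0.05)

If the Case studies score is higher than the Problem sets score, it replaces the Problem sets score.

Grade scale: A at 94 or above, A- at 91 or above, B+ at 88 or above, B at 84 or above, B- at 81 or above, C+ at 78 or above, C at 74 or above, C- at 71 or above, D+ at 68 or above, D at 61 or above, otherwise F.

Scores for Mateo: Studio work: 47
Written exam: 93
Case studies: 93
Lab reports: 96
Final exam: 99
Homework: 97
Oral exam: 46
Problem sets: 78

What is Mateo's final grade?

B-

Case studies (93) > Problem sets (78), so Problem sets counts as 93.
Weighted total:
  Studio work 47 × 0.18 = 8.46
  Written exam 93 × 0.24 = 22.32
  Case studies 93 × 0.07 = 6.51
  Lab reports 96 × 0.08 = 7.68
  Final exam 99 × 0.19 = 18.81
  Homework 97 × 0.11 = 10.67
  Oral exam 46 × 0.08 = 3.68
  Problem sets 93 × 0.05 = 4.65
Sum = 82.78
82.78 is ≥ 81 and < 84 → B-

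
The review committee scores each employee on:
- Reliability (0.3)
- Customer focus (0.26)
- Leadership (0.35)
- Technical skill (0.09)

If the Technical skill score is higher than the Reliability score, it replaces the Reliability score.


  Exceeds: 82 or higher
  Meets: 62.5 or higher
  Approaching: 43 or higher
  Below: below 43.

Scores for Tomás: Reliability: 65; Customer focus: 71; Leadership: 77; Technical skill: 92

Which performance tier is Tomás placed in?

Meets

Technical skill (92) > Reliability (65), so Reliability counts as 92.
Weighted total:
  Reliability 92 × 0.3 = 27.6
  Customer focus 71 × 0.26 = 18.46
  Leadership 77 × 0.35 = 26.95
  Technical skill 92 × 0.09 = 8.28
Sum = 81.29
81.29 is ≥ 62.5 and < 82 → Meets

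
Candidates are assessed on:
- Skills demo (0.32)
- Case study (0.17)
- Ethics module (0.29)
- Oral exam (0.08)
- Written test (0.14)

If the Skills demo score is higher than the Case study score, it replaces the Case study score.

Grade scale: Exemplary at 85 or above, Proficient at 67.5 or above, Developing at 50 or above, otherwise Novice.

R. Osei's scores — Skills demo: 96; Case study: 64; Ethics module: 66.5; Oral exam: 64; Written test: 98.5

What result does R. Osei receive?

Exemplary

Skills demo (96) > Case study (64), so Case study counts as 96.
Weighted total:
  Skills demo 96 × 0.32 = 30.72
  Case study 96 × 0.17 = 16.32
  Ethics module 66.5 × 0.29 = 19.285
  Oral exam 64 × 0.08 = 5.12
  Written test 98.5 × 0.14 = 13.79
Sum = 85.235
85.235 ≥ 85 → Exemplary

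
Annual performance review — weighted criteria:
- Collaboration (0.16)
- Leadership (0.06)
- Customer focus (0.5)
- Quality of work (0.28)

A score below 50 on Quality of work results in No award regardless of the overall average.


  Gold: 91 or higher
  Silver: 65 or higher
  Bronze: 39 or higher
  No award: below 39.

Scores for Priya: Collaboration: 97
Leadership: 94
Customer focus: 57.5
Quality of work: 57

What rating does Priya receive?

Quality of work score 57 ≥ 50: minimum met.
Weighted total:
  Collaboration 97 × 0.16 = 15.52
  Leadership 94 × 0.06 = 5.64
  Customer focus 57.5 × 0.5 = 28.75
  Quality of work 57 × 0.28 = 15.96
Sum = 65.87
65.87 is ≥ 65 and < 91 → Silver

Silver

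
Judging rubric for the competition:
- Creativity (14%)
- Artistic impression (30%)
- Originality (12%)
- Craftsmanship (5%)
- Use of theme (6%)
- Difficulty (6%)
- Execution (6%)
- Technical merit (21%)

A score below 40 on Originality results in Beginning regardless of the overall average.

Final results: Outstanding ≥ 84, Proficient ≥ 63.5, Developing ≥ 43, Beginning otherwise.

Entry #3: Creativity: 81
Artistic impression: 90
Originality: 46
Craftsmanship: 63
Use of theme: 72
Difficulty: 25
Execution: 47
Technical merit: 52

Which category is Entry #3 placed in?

Originality score 46 ≥ 40: minimum met.
Weighted total:
  Creativity 81 × 0.14 = 11.34
  Artistic impression 90 × 0.3 = 27
  Originality 46 × 0.12 = 5.52
  Craftsmanship 63 × 0.05 = 3.15
  Use of theme 72 × 0.06 = 4.32
  Difficulty 25 × 0.06 = 1.5
  Execution 47 × 0.06 = 2.82
  Technical merit 52 × 0.21 = 10.92
Sum = 66.57
66.57 is ≥ 63.5 and < 84 → Proficient

Proficient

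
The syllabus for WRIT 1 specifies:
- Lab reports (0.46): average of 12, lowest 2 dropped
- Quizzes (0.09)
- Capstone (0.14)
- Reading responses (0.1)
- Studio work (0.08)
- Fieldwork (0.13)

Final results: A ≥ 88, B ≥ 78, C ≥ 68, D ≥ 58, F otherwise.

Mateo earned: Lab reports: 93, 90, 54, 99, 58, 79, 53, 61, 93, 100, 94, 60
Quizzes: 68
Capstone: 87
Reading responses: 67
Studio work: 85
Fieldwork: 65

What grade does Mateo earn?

Lab reports: drop 53, 54 → average of remaining 10 = 827/10 = 82.7
Weighted total:
  Lab reports 82.7 × 0.46 = 38.042
  Quizzes 68 × 0.09 = 6.12
  Capstone 87 × 0.14 = 12.18
  Reading responses 67 × 0.1 = 6.7
  Studio work 85 × 0.08 = 6.8
  Fieldwork 65 × 0.13 = 8.45
Sum = 78.292
78.292 is ≥ 78 and < 88 → B

B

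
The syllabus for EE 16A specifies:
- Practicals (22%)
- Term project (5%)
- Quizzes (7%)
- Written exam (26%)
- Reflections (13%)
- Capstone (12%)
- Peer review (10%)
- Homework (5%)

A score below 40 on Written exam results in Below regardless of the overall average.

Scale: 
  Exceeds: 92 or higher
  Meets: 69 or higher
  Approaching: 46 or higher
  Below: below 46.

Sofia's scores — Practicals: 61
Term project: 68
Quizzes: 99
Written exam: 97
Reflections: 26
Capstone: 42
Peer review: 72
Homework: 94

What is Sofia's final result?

Written exam score 97 ≥ 40: minimum met.
Weighted total:
  Practicals 61 × 0.22 = 13.42
  Term project 68 × 0.05 = 3.4
  Quizzes 99 × 0.07 = 6.93
  Written exam 97 × 0.26 = 25.22
  Reflections 26 × 0.13 = 3.38
  Capstone 42 × 0.12 = 5.04
  Peer review 72 × 0.1 = 7.2
  Homework 94 × 0.05 = 4.7
Sum = 69.29
69.29 is ≥ 69 and < 92 → Meets

Meets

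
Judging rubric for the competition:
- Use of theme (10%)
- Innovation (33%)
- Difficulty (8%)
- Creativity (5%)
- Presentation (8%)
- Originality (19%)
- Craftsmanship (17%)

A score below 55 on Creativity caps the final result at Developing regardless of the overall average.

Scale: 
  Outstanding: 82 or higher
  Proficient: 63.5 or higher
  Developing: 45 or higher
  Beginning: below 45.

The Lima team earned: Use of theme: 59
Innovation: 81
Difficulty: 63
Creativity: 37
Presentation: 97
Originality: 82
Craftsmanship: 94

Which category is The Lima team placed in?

Creativity score 37 < 55: minimum not met.
Weighted total:
  Use of theme 59 × 0.1 = 5.9
  Innovation 81 × 0.33 = 26.73
  Difficulty 63 × 0.08 = 5.04
  Creativity 37 × 0.05 = 1.85
  Presentation 97 × 0.08 = 7.76
  Originality 82 × 0.19 = 15.58
  Craftsmanship 94 × 0.17 = 15.98
Sum = 78.84
78.84 would be Proficient; cap at Developing applies → Developing.

Developing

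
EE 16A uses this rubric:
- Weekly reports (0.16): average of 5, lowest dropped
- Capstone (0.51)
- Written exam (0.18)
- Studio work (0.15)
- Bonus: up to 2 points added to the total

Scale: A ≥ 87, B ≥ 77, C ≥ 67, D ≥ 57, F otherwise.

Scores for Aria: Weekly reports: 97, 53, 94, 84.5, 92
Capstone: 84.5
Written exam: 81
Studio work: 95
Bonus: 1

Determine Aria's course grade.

A

Weekly reports: drop 53 → average of remaining 4 = 367.5/4 = 91.875
Weighted total:
  Weekly reports 91.875 × 0.16 = 14.7
  Capstone 84.5 × 0.51 = 43.095
  Written exam 81 × 0.18 = 14.58
  Studio work 95 × 0.15 = 14.25
Sum = 86.625
Bonus: 86.625 + 1 = 87.625
87.625 ≥ 87 → A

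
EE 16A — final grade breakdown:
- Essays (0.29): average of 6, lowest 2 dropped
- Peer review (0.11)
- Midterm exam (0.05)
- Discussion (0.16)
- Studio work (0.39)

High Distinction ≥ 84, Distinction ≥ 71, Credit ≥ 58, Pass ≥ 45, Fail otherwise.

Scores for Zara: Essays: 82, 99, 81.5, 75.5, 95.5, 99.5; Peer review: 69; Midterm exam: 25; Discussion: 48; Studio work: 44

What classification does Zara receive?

Credit

Essays: drop 75.5, 81.5 → average of remaining 4 = 376/4 = 94
Weighted total:
  Essays 94 × 0.29 = 27.26
  Peer review 69 × 0.11 = 7.59
  Midterm exam 25 × 0.05 = 1.25
  Discussion 48 × 0.16 = 7.68
  Studio work 44 × 0.39 = 17.16
Sum = 60.94
60.94 is ≥ 58 and < 71 → Credit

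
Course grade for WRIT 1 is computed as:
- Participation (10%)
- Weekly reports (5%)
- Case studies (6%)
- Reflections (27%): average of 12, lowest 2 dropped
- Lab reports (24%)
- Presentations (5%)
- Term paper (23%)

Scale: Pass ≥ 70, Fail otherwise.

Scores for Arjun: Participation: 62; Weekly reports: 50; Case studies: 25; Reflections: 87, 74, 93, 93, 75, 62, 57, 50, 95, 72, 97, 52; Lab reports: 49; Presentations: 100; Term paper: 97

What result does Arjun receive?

Reflections: drop 50, 52 → average of remaining 10 = 805/10 = 80.5
Weighted total:
  Participation 62 × 0.1 = 6.2
  Weekly reports 50 × 0.05 = 2.5
  Case studies 25 × 0.06 = 1.5
  Reflections 80.5 × 0.27 = 21.735
  Lab reports 49 × 0.24 = 11.76
  Presentations 100 × 0.05 = 5
  Term paper 97 × 0.23 = 22.31
Sum = 71.005
71.005 ≥ 70 → Pass

Pass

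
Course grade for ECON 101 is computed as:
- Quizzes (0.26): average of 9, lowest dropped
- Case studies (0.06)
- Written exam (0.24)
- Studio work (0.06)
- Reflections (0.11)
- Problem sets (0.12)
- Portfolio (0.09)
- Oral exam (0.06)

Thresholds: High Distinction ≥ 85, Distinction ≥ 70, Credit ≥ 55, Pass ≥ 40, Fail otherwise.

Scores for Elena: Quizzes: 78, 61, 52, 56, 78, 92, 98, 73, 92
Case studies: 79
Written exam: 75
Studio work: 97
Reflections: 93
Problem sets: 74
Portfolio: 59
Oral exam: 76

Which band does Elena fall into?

Distinction

Quizzes: drop 52 → average of remaining 8 = 628/8 = 78.5
Weighted total:
  Quizzes 78.5 × 0.26 = 20.41
  Case studies 79 × 0.06 = 4.74
  Written exam 75 × 0.24 = 18
  Studio work 97 × 0.06 = 5.82
  Reflections 93 × 0.11 = 10.23
  Problem sets 74 × 0.12 = 8.88
  Portfolio 59 × 0.09 = 5.31
  Oral exam 76 × 0.06 = 4.56
Sum = 77.95
77.95 is ≥ 70 and < 85 → Distinction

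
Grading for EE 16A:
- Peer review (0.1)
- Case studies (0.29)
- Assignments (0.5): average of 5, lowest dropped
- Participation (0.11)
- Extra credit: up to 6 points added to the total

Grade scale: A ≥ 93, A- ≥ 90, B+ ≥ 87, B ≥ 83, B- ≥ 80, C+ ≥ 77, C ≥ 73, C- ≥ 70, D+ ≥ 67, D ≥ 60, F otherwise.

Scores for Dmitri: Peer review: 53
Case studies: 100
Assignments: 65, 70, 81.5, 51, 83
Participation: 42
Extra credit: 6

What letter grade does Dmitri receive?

B-

Assignments: drop 51 → average of remaining 4 = 299.5/4 = 74.875
Weighted total:
  Peer review 53 × 0.1 = 5.3
  Case studies 100 × 0.29 = 29
  Assignments 74.875 × 0.5 = 37.4375
  Participation 42 × 0.11 = 4.62
Sum = 76.3575
Extra credit: 76.3575 + 6 = 82.3575
82.3575 is ≥ 80 and < 83 → B-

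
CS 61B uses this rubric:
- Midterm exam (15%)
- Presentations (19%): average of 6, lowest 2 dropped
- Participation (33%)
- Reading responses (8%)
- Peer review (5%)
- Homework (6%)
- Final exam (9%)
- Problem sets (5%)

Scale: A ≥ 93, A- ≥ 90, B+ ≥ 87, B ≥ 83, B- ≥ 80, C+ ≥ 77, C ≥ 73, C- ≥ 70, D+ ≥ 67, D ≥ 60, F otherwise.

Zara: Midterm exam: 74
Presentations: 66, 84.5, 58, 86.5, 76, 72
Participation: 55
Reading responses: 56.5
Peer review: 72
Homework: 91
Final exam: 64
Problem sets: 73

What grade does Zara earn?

Presentations: drop 58, 66 → average of remaining 4 = 319/4 = 79.75
Weighted total:
  Midterm exam 74 × 0.15 = 11.1
  Presentations 79.75 × 0.19 = 15.1525
  Participation 55 × 0.33 = 18.15
  Reading responses 56.5 × 0.08 = 4.52
  Peer review 72 × 0.05 = 3.6
  Homework 91 × 0.06 = 5.46
  Final exam 64 × 0.09 = 5.76
  Problem sets 73 × 0.05 = 3.65
Sum = 67.3925
67.3925 is ≥ 67 and < 70 → D+

D+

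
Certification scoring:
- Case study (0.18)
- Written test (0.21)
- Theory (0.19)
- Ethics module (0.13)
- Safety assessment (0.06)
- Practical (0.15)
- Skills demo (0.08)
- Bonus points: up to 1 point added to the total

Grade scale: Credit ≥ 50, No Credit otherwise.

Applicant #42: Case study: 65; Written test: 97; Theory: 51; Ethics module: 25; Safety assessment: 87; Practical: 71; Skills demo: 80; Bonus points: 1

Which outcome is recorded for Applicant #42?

Weighted total:
  Case study 65 × 0.18 = 11.7
  Written test 97 × 0.21 = 20.37
  Theory 51 × 0.19 = 9.69
  Ethics module 25 × 0.13 = 3.25
  Safety assessment 87 × 0.06 = 5.22
  Practical 71 × 0.15 = 10.65
  Skills demo 80 × 0.08 = 6.4
Sum = 67.28
Bonus points: 67.28 + 1 = 68.28
68.28 ≥ 50 → Credit

Credit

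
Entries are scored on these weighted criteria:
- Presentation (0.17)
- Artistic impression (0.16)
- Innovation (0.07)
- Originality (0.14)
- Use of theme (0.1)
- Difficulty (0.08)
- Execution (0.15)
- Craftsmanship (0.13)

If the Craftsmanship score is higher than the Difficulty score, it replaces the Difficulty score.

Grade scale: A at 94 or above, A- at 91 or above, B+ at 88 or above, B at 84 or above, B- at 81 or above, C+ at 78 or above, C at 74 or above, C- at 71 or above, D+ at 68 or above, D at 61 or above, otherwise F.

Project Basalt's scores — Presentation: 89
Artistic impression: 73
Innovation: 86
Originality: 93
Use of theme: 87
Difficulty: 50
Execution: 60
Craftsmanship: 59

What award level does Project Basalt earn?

C

Craftsmanship (59) > Difficulty (50), so Difficulty counts as 59.
Weighted total:
  Presentation 89 × 0.17 = 15.13
  Artistic impression 73 × 0.16 = 11.68
  Innovation 86 × 0.07 = 6.02
  Originality 93 × 0.14 = 13.02
  Use of theme 87 × 0.1 = 8.7
  Difficulty 59 × 0.08 = 4.72
  Execution 60 × 0.15 = 9
  Craftsmanship 59 × 0.13 = 7.67
Sum = 75.94
75.94 is ≥ 74 and < 78 → C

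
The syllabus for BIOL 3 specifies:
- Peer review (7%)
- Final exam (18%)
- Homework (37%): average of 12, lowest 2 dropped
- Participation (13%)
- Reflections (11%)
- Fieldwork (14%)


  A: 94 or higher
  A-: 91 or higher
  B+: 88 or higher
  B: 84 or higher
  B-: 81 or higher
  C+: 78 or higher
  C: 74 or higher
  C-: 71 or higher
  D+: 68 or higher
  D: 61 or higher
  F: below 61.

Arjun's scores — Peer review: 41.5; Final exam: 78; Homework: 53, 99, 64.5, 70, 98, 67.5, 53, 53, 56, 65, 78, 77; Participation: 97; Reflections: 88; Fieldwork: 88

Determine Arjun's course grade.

Homework: drop 53, 53 → average of remaining 10 = 728/10 = 72.8
Weighted total:
  Peer review 41.5 × 0.07 = 2.905
  Final exam 78 × 0.18 = 14.04
  Homework 72.8 × 0.37 = 26.936
  Participation 97 × 0.13 = 12.61
  Reflections 88 × 0.11 = 9.68
  Fieldwork 88 × 0.14 = 12.32
Sum = 78.491
78.491 is ≥ 78 and < 81 → C+

C+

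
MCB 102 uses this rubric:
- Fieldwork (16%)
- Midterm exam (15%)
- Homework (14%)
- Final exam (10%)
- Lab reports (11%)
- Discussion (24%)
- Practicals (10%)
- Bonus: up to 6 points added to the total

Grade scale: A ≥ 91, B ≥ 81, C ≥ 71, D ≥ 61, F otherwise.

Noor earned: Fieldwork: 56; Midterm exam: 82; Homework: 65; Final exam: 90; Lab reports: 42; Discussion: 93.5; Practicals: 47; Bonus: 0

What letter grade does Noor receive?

Weighted total:
  Fieldwork 56 × 0.16 = 8.96
  Midterm exam 82 × 0.15 = 12.3
  Homework 65 × 0.14 = 9.1
  Final exam 90 × 0.1 = 9
  Lab reports 42 × 0.11 = 4.62
  Discussion 93.5 × 0.24 = 22.44
  Practicals 47 × 0.1 = 4.7
Sum = 71.12
Bonus: 71.12 + 0 = 71.12
71.12 is ≥ 71 and < 81 → C

C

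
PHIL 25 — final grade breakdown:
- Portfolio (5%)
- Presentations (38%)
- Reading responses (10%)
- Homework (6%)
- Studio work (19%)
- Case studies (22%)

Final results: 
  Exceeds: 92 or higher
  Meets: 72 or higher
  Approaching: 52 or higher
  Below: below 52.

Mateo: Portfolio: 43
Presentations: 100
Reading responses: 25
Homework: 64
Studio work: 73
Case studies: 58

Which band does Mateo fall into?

Meets

Weighted total:
  Portfolio 43 × 0.05 = 2.15
  Presentations 100 × 0.38 = 38
  Reading responses 25 × 0.1 = 2.5
  Homework 64 × 0.06 = 3.84
  Studio work 73 × 0.19 = 13.87
  Case studies 58 × 0.22 = 12.76
Sum = 73.12
73.12 is ≥ 72 and < 92 → Meets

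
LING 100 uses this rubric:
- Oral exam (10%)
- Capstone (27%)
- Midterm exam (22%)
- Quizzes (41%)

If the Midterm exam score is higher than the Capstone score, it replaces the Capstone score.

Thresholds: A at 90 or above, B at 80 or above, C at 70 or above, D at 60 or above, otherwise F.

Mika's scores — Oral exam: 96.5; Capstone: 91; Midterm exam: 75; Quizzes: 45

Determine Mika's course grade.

D

Midterm exam (75) ≤ Capstone (91), so Capstone stays at 91.
Weighted total:
  Oral exam 96.5 × 0.1 = 9.65
  Capstone 91 × 0.27 = 24.57
  Midterm exam 75 × 0.22 = 16.5
  Quizzes 45 × 0.41 = 18.45
Sum = 69.17
69.17 is ≥ 60 and < 70 → D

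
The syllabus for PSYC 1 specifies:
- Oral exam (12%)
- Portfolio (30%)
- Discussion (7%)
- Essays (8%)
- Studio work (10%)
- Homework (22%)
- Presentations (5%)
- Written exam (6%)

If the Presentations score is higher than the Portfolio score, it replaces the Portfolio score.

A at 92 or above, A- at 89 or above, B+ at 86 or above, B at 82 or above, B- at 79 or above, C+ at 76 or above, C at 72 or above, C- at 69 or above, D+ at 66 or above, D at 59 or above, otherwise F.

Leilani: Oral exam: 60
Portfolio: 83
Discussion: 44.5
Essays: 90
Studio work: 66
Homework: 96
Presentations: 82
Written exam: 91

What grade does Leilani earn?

Presentations (82) ≤ Portfolio (83), so Portfolio stays at 83.
Weighted total:
  Oral exam 60 × 0.12 = 7.2
  Portfolio 83 × 0.3 = 24.9
  Discussion 44.5 × 0.07 = 3.115
  Essays 90 × 0.08 = 7.2
  Studio work 66 × 0.1 = 6.6
  Homework 96 × 0.22 = 21.12
  Presentations 82 × 0.05 = 4.1
  Written exam 91 × 0.06 = 5.46
Sum = 79.695
79.695 is ≥ 79 and < 82 → B-

B-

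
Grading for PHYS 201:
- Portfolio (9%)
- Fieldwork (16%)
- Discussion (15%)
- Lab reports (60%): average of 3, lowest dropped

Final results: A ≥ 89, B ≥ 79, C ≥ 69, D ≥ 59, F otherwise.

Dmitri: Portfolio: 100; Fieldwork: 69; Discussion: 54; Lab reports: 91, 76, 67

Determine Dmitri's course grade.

Lab reports: drop 67 → average of remaining 2 = 167/2 = 83.5
Weighted total:
  Portfolio 100 × 0.09 = 9
  Fieldwork 69 × 0.16 = 11.04
  Discussion 54 × 0.15 = 8.1
  Lab reports 83.5 × 0.6 = 50.1
Sum = 78.24
78.24 is ≥ 69 and < 79 → C

C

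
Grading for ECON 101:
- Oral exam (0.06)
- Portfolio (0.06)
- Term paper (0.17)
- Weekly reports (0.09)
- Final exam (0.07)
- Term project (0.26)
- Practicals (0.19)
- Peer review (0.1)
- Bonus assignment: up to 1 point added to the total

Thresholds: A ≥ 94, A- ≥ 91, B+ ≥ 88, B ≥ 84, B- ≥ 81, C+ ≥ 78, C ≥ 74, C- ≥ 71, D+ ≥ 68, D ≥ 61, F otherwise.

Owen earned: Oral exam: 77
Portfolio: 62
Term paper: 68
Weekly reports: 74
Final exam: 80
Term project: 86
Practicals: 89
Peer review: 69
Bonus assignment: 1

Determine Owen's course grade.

Weighted total:
  Oral exam 77 × 0.06 = 4.62
  Portfolio 62 × 0.06 = 3.72
  Term paper 68 × 0.17 = 11.56
  Weekly reports 74 × 0.09 = 6.66
  Final exam 80 × 0.07 = 5.6
  Term project 86 × 0.26 = 22.36
  Practicals 89 × 0.19 = 16.91
  Peer review 69 × 0.1 = 6.9
Sum = 78.33
Bonus assignment: 78.33 + 1 = 79.33
79.33 is ≥ 78 and < 81 → C+

C+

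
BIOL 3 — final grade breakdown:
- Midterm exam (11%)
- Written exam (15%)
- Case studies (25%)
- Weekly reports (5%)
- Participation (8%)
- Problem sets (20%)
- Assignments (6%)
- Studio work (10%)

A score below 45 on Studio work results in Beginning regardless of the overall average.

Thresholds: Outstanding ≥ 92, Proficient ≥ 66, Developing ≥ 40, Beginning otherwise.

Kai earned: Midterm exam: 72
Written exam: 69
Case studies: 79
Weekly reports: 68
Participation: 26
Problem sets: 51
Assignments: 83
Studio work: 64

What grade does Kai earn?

Developing

Studio work score 64 ≥ 45: minimum met.
Weighted total:
  Midterm exam 72 × 0.11 = 7.92
  Written exam 69 × 0.15 = 10.35
  Case studies 79 × 0.25 = 19.75
  Weekly reports 68 × 0.05 = 3.4
  Participation 26 × 0.08 = 2.08
  Problem sets 51 × 0.2 = 10.2
  Assignments 83 × 0.06 = 4.98
  Studio work 64 × 0.1 = 6.4
Sum = 65.08
65.08 is ≥ 40 and < 66 → Developing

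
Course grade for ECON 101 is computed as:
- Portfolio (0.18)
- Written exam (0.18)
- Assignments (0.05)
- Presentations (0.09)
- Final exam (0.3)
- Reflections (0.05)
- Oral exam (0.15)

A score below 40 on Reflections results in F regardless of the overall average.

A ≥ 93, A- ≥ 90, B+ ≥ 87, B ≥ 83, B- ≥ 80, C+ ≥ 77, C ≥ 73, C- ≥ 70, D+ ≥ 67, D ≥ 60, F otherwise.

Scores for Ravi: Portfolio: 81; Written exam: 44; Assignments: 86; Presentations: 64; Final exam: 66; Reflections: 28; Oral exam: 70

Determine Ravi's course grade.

F

Reflections score 28 < 40: minimum not met.
Weighted total:
  Portfolio 81 × 0.18 = 14.58
  Written exam 44 × 0.18 = 7.92
  Assignments 86 × 0.05 = 4.3
  Presentations 64 × 0.09 = 5.76
  Final exam 66 × 0.3 = 19.8
  Reflections 28 × 0.05 = 1.4
  Oral exam 70 × 0.15 = 10.5
Sum = 64.26
Because the Reflections minimum was not met, the result is F.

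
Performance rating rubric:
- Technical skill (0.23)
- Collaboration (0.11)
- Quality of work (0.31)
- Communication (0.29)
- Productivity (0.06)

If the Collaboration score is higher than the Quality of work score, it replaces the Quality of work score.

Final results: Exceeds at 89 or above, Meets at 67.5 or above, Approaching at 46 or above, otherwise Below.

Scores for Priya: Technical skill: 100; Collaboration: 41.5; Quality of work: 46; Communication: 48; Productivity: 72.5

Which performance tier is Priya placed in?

Approaching

Collaboration (41.5) ≤ Quality of work (46), so Quality of work stays at 46.
Weighted total:
  Technical skill 100 × 0.23 = 23
  Collaboration 41.5 × 0.11 = 4.565
  Quality of work 46 × 0.31 = 14.26
  Communication 48 × 0.29 = 13.92
  Productivity 72.5 × 0.06 = 4.35
Sum = 60.095
60.095 is ≥ 46 and < 67.5 → Approaching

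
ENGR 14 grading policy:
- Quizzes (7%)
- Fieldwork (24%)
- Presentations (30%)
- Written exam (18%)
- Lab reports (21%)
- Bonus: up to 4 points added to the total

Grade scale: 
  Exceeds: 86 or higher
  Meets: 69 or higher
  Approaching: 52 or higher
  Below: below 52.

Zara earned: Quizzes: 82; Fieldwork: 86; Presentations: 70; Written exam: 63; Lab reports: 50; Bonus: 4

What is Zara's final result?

Weighted total:
  Quizzes 82 × 0.07 = 5.74
  Fieldwork 86 × 0.24 = 20.64
  Presentations 70 × 0.3 = 21
  Written exam 63 × 0.18 = 11.34
  Lab reports 50 × 0.21 = 10.5
Sum = 69.22
Bonus: 69.22 + 4 = 73.22
73.22 is ≥ 69 and < 86 → Meets

Meets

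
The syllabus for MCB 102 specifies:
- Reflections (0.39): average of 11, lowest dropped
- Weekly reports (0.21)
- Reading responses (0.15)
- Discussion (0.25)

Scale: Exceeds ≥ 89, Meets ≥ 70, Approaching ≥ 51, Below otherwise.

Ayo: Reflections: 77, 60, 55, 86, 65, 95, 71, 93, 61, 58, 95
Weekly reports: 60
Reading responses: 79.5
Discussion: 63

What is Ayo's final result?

Reflections: drop 55 → average of remaining 10 = 761/10 = 76.1
Weighted total:
  Reflections 76.1 × 0.39 = 29.679
  Weekly reports 60 × 0.21 = 12.6
  Reading responses 79.5 × 0.15 = 11.925
  Discussion 63 × 0.25 = 15.75
Sum = 69.954
69.954 is ≥ 51 and < 70 → Approaching

Approaching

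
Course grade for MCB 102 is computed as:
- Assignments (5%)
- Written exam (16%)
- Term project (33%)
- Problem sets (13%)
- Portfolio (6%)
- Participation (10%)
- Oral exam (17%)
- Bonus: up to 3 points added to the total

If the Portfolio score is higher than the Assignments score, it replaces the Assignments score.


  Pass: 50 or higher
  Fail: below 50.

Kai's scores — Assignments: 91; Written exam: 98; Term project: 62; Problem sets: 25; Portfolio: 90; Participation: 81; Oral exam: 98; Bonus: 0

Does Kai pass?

Pass

Portfolio (90) ≤ Assignments (91), so Assignments stays at 91.
Weighted total:
  Assignments 91 × 0.05 = 4.55
  Written exam 98 × 0.16 = 15.68
  Term project 62 × 0.33 = 20.46
  Problem sets 25 × 0.13 = 3.25
  Portfolio 90 × 0.06 = 5.4
  Participation 81 × 0.1 = 8.1
  Oral exam 98 × 0.17 = 16.66
Sum = 74.1
Bonus: 74.1 + 0 = 74.1
74.1 ≥ 50 → Pass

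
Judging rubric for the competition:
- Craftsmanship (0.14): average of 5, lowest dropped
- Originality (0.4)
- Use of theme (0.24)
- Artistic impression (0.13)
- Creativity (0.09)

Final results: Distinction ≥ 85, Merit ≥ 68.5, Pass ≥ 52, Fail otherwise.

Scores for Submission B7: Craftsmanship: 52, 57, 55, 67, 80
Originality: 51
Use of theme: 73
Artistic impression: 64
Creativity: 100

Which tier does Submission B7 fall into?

Craftsmanship: drop 52 → average of remaining 4 = 259/4 = 64.75
Weighted total:
  Craftsmanship 64.75 × 0.14 = 9.065
  Originality 51 × 0.4 = 20.4
  Use of theme 73 × 0.24 = 17.52
  Artistic impression 64 × 0.13 = 8.32
  Creativity 100 × 0.09 = 9
Sum = 64.305
64.305 is ≥ 52 and < 68.5 → Pass

Pass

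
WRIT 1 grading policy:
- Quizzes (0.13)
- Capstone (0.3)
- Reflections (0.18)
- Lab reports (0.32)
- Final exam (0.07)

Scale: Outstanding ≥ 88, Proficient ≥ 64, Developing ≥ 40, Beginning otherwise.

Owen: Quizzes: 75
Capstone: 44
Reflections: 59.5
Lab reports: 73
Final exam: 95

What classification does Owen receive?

Weighted total:
  Quizzes 75 × 0.13 = 9.75
  Capstone 44 × 0.3 = 13.2
  Reflections 59.5 × 0.18 = 10.71
  Lab reports 73 × 0.32 = 23.36
  Final exam 95 × 0.07 = 6.65
Sum = 63.67
63.67 is ≥ 40 and < 64 → Developing

Developing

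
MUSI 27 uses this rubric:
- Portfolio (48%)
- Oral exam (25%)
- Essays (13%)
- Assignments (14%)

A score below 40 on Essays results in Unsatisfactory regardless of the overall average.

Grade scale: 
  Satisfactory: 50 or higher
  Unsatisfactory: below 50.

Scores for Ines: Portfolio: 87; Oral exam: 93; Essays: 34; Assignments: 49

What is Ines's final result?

Essays score 34 < 40: minimum not met.
Weighted total:
  Portfolio 87 × 0.48 = 41.76
  Oral exam 93 × 0.25 = 23.25
  Essays 34 × 0.13 = 4.42
  Assignments 49 × 0.14 = 6.86
Sum = 76.29
Because the Essays minimum was not met, the result is Unsatisfactory.

Unsatisfactory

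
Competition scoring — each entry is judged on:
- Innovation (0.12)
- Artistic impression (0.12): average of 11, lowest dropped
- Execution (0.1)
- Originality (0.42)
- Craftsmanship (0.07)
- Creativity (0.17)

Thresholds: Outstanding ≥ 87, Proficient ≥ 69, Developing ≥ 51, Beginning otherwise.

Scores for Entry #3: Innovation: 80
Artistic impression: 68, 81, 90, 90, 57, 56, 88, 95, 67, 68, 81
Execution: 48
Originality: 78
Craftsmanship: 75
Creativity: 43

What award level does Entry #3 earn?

Proficient

Artistic impression: drop 56 → average of remaining 10 = 785/10 = 78.5
Weighted total:
  Innovation 80 × 0.12 = 9.6
  Artistic impression 78.5 × 0.12 = 9.42
  Execution 48 × 0.1 = 4.8
  Originality 78 × 0.42 = 32.76
  Craftsmanship 75 × 0.07 = 5.25
  Creativity 43 × 0.17 = 7.31
Sum = 69.14
69.14 is ≥ 69 and < 87 → Proficient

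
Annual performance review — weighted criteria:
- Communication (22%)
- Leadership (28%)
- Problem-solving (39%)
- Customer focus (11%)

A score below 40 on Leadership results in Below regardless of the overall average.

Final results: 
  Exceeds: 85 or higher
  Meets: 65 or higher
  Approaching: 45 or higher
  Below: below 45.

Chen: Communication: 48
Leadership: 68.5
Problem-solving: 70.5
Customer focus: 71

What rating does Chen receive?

Leadership score 68.5 ≥ 40: minimum met.
Weighted total:
  Communication 48 × 0.22 = 10.56
  Leadership 68.5 × 0.28 = 19.18
  Problem-solving 70.5 × 0.39 = 27.495
  Customer focus 71 × 0.11 = 7.81
Sum = 65.045
65.045 is ≥ 65 and < 85 → Meets

Meets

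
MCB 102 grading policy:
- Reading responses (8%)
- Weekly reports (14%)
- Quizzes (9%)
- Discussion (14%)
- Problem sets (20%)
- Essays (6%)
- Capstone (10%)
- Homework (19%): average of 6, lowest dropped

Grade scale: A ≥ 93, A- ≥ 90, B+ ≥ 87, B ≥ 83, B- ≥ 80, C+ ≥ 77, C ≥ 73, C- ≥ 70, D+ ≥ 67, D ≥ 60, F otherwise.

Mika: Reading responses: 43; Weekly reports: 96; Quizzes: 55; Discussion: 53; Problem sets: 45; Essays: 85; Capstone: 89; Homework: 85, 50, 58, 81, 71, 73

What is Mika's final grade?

Homework: drop 50 → average of remaining 5 = 368/5 = 73.6
Weighted total:
  Reading responses 43 × 0.08 = 3.44
  Weekly reports 96 × 0.14 = 13.44
  Quizzes 55 × 0.09 = 4.95
  Discussion 53 × 0.14 = 7.42
  Problem sets 45 × 0.2 = 9
  Essays 85 × 0.06 = 5.1
  Capstone 89 × 0.1 = 8.9
  Homework 73.6 × 0.19 = 13.984
Sum = 66.234
66.234 is ≥ 60 and < 67 → D

D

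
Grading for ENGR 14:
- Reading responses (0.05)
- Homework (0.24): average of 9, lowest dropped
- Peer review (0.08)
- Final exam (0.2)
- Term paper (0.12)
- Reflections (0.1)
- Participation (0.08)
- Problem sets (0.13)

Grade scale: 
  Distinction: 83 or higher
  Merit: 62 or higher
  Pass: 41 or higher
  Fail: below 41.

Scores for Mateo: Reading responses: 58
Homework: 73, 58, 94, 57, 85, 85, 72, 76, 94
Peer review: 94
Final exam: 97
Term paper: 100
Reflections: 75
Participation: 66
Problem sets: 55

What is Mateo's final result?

Homework: drop 57 → average of remaining 8 = 637/8 = 79.625
Weighted total:
  Reading responses 58 × 0.05 = 2.9
  Homework 79.625 × 0.24 = 19.11
  Peer review 94 × 0.08 = 7.52
  Final exam 97 × 0.2 = 19.4
  Term paper 100 × 0.12 = 12
  Reflections 75 × 0.1 = 7.5
  Participation 66 × 0.08 = 5.28
  Problem sets 55 × 0.13 = 7.15
Sum = 80.86
80.86 is ≥ 62 and < 83 → Merit

Merit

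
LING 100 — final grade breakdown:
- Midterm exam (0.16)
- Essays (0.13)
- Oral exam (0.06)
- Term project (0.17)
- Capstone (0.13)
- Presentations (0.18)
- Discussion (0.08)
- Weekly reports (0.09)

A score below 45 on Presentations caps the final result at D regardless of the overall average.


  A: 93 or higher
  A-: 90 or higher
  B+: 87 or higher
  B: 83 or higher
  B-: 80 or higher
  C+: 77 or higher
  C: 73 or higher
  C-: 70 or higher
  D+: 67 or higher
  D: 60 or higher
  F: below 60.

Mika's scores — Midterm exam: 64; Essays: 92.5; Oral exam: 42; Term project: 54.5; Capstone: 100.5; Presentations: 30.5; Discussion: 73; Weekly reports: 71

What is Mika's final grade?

Presentations score 30.5 < 45: minimum not met.
Weighted total:
  Midterm exam 64 × 0.16 = 10.24
  Essays 92.5 × 0.13 = 12.025
  Oral exam 42 × 0.06 = 2.52
  Term project 54.5 × 0.17 = 9.265
  Capstone 100.5 × 0.13 = 13.065
  Presentations 30.5 × 0.18 = 5.49
  Discussion 73 × 0.08 = 5.84
  Weekly reports 71 × 0.09 = 6.39
Sum = 64.835
64.835 would be D; cap at D applies → D.

D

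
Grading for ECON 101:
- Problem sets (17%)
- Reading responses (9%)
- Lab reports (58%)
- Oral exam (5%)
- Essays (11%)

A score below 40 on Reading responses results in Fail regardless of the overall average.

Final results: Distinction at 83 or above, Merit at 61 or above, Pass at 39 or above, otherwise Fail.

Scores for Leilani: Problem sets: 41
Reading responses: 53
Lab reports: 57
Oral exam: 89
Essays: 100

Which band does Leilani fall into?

Reading responses score 53 ≥ 40: minimum met.
Weighted total:
  Problem sets 41 × 0.17 = 6.97
  Reading responses 53 × 0.09 = 4.77
  Lab reports 57 × 0.58 = 33.06
  Oral exam 89 × 0.05 = 4.45
  Essays 100 × 0.11 = 11
Sum = 60.25
60.25 is ≥ 39 and < 61 → Pass

Pass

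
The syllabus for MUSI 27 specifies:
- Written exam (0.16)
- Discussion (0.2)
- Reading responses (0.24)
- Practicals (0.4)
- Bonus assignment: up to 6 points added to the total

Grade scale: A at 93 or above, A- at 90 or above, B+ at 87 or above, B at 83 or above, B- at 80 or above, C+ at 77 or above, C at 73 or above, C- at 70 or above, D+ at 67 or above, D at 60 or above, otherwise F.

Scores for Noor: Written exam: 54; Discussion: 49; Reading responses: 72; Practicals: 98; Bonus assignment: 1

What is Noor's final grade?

C

Weighted total:
  Written exam 54 × 0.16 = 8.64
  Discussion 49 × 0.2 = 9.8
  Reading responses 72 × 0.24 = 17.28
  Practicals 98 × 0.4 = 39.2
Sum = 74.92
Bonus assignment: 74.92 + 1 = 75.92
75.92 is ≥ 73 and < 77 → C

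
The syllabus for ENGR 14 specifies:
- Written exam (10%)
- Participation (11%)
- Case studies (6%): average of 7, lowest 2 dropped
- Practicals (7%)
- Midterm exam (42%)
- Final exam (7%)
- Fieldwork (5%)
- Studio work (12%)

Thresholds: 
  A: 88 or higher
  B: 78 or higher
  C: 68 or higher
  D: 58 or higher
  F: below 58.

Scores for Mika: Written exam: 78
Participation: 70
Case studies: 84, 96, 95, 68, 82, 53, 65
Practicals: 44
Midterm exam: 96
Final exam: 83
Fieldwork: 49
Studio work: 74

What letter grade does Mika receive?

Case studies: drop 53, 65 → average of remaining 5 = 425/5 = 85
Weighted total:
  Written exam 78 × 0.1 = 7.8
  Participation 70 × 0.11 = 7.7
  Case studies 85 × 0.06 = 5.1
  Practicals 44 × 0.07 = 3.08
  Midterm exam 96 × 0.42 = 40.32
  Final exam 83 × 0.07 = 5.81
  Fieldwork 49 × 0.05 = 2.45
  Studio work 74 × 0.12 = 8.88
Sum = 81.14
81.14 is ≥ 78 and < 88 → B

B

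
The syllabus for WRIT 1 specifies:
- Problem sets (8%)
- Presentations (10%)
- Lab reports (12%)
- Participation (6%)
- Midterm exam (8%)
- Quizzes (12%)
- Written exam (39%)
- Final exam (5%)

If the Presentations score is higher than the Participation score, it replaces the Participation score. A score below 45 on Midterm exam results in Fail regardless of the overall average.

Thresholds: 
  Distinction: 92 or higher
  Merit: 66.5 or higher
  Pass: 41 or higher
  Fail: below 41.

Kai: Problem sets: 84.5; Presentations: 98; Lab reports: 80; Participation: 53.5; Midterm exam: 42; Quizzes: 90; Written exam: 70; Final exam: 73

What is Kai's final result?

Fail

Presentations (98) > Participation (53.5), so Participation counts as 98.
Midterm exam score 42 < 45: minimum not met.
Weighted total:
  Problem sets 84.5 × 0.08 = 6.76
  Presentations 98 × 0.1 = 9.8
  Lab reports 80 × 0.12 = 9.6
  Participation 98 × 0.06 = 5.88
  Midterm exam 42 × 0.08 = 3.36
  Quizzes 90 × 0.12 = 10.8
  Written exam 70 × 0.39 = 27.3
  Final exam 73 × 0.05 = 3.65
Sum = 77.15
Because the Midterm exam minimum was not met, the result is Fail.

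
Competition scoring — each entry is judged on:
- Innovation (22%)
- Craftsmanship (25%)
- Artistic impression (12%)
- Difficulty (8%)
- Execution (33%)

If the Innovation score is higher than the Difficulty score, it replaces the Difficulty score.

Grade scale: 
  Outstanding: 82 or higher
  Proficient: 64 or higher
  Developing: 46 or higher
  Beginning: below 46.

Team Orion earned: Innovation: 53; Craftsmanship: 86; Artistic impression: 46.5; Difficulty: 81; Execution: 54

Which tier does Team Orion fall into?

Developing

Innovation (53) ≤ Difficulty (81), so Difficulty stays at 81.
Weighted total:
  Innovation 53 × 0.22 = 11.66
  Craftsmanship 86 × 0.25 = 21.5
  Artistic impression 46.5 × 0.12 = 5.58
  Difficulty 81 × 0.08 = 6.48
  Execution 54 × 0.33 = 17.82
Sum = 63.04
63.04 is ≥ 46 and < 64 → Developing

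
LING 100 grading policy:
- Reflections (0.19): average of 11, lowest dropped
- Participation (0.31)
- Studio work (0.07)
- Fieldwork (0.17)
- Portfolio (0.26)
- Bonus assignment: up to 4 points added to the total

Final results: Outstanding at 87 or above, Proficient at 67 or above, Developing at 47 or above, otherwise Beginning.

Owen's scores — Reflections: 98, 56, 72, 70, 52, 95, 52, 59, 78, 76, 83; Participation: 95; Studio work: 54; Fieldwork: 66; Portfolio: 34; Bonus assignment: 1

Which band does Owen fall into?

Reflections: drop 52 → average of remaining 10 = 739/10 = 73.9
Weighted total:
  Reflections 73.9 × 0.19 = 14.041
  Participation 95 × 0.31 = 29.45
  Studio work 54 × 0.07 = 3.78
  Fieldwork 66 × 0.17 = 11.22
  Portfolio 34 × 0.26 = 8.84
Sum = 67.331
Bonus assignment: 67.331 + 1 = 68.331
68.331 is ≥ 67 and < 87 → Proficient

Proficient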